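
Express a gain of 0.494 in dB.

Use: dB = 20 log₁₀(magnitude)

dB = 20 log₁₀(0.494) = -6.1 dB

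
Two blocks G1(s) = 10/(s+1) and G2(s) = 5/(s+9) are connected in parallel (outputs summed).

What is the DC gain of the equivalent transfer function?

Parallel: G_eq = G1 + G2. DC gain = G1(0) + G2(0) = 10/1 + 5/9 = 10 + 0.5556 = 10.5556.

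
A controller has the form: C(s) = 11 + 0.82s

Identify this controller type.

This is a Proportional-Derivative (PD) controller.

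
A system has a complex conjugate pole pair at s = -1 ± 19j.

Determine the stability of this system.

Real part of poles is -1 (< 0, left half-plane). Stable.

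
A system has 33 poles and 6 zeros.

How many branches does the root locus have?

Root locus has n branches where n = number of poles = 33.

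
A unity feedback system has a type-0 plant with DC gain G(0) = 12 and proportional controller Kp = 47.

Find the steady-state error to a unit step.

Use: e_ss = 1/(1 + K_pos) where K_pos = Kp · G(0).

K_pos = Kp · G(0) = 47 × 12 = 564. e_ss = 1/(1 + 564) = 0.0018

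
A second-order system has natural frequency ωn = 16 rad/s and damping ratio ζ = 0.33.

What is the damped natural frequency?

ωd = ωn√(1 - ζ²) = 16√(1 - 0.33²) = 15.1 rad/s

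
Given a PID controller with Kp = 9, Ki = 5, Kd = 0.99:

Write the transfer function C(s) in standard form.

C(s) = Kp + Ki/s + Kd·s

Substituting values: C(s) = 9 + 5/s + 0.99s = (0.99s² + 9s + 5)/s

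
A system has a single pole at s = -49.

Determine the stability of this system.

Pole at s = -49 is in the left half-plane. Stable.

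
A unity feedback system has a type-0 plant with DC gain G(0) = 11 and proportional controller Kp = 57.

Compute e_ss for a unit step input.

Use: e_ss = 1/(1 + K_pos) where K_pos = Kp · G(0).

K_pos = Kp · G(0) = 57 × 11 = 627. e_ss = 1/(1 + 627) = 0.0016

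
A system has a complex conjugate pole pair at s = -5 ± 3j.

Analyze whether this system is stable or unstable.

Real part of poles is -5 (< 0, left half-plane). Stable.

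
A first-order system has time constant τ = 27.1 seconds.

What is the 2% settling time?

For first-order system, 2% settling time ≈ 4τ = 4 × 27.1 = 108.4 s.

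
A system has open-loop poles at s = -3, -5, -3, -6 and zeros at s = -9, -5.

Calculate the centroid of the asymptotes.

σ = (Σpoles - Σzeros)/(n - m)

σ = (Σpoles - Σzeros)/(n - m) = (-17 - (-14))/(4 - 2) = -3/2 = -1.5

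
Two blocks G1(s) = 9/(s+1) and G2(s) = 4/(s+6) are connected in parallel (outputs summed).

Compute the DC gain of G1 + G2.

Parallel: G_eq = G1 + G2. DC gain = G1(0) + G2(0) = 9/1 + 4/6 = 9 + 0.6667 = 9.6667.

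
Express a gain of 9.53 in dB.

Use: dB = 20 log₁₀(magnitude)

dB = 20 log₁₀(9.53) = 19.6 dB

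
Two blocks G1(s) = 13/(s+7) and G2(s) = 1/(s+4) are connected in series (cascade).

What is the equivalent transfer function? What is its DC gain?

Series: multiply transfer functions. G_eq = 13/(s+7) × 1/(s+4) = 13/((s+7)(s+4)). DC gain = 13/(7×4) = 0.4643.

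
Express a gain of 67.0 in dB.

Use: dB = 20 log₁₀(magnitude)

dB = 20 log₁₀(67.0) = 36.5 dB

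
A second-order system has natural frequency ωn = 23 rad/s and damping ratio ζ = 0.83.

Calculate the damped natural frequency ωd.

ωd = ωn√(1 - ζ²) = 23√(1 - 0.83²) = 12.83 rad/s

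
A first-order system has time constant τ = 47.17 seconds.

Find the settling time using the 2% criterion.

For first-order system, 2% settling time ≈ 4τ = 4 × 47.17 = 188.68 s.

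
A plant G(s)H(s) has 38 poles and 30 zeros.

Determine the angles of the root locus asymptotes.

n - m = 38 - 30 = 8. Angles: θk = (2k + 1)·180°/8 = 22.5°, 67.5°, 112.5°, 157.5°, 202.5°, 247.5°, 292.5°, 337.5°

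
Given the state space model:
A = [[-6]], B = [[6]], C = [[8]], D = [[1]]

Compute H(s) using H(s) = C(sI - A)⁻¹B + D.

(sI - A)⁻¹ = 1/(s + 6). H(s) = 8×6/(s + 6) + 1 = (s + 54)/(s + 6).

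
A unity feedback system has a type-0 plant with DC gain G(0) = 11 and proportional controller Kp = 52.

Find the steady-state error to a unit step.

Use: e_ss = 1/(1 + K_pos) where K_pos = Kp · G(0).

K_pos = Kp · G(0) = 52 × 11 = 572. e_ss = 1/(1 + 572) = 0.0017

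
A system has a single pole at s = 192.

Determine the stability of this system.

Pole at s = 192 is in the right half-plane. Unstable.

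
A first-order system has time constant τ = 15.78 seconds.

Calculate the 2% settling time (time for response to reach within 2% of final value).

For first-order system, 2% settling time ≈ 4τ = 4 × 15.78 = 63.12 s.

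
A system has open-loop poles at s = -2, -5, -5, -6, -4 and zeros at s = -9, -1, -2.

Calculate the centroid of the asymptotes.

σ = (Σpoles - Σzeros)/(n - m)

σ = (Σpoles - Σzeros)/(n - m) = (-22 - (-12))/(5 - 3) = -10/2 = -5.0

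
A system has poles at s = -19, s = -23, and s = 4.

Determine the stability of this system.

Pole(s) at s = 4 are not in the left half-plane. System is unstable.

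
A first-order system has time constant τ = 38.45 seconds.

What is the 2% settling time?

For first-order system, 2% settling time ≈ 4τ = 4 × 38.45 = 153.8 s.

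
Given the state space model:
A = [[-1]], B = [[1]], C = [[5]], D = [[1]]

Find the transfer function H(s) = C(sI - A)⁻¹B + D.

(sI - A)⁻¹ = 1/(s + 1). H(s) = 5×1/(s + 1) + 1 = (s + 6)/(s + 1).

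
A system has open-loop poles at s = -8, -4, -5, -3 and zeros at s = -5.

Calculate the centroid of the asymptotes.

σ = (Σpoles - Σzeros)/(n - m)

σ = (Σpoles - Σzeros)/(n - m) = (-20 - (-5))/(4 - 1) = -15/3 = -5.0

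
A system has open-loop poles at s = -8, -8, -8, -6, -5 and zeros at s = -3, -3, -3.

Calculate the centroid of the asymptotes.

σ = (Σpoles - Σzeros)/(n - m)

σ = (Σpoles - Σzeros)/(n - m) = (-35 - (-9))/(5 - 3) = -26/2 = -13.0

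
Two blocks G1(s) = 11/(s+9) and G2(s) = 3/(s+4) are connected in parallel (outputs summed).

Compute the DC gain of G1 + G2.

Parallel: G_eq = G1 + G2. DC gain = G1(0) + G2(0) = 11/9 + 3/4 = 1.2222 + 0.75 = 1.9722.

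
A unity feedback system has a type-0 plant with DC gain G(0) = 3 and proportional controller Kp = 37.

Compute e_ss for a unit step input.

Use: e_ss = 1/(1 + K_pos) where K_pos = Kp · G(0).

K_pos = Kp · G(0) = 37 × 3 = 111. e_ss = 1/(1 + 111) = 0.0089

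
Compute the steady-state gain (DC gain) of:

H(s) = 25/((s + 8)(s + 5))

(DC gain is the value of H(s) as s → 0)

DC gain = H(0) = 25/(8 × 5) = 25/40 = 0.625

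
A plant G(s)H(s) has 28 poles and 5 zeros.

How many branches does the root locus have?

Root locus has n branches where n = number of poles = 28.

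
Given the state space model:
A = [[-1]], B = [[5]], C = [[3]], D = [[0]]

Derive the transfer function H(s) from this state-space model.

(sI - A)⁻¹ = 1/(s + 1). H(s) = 3 × 5/(s + 1) + 0 = 15/(s + 1).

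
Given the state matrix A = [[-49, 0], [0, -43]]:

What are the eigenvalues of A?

For diagonal matrix, eigenvalues are diagonal entries: λ₁ = -49, λ₂ = -43.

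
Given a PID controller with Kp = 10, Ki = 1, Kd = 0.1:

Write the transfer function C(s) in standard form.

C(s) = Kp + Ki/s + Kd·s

Substituting values: C(s) = 10 + 1/s + 0.1s = (0.1s² + 10s + 1)/s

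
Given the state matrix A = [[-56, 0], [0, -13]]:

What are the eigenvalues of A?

For diagonal matrix, eigenvalues are diagonal entries: λ₁ = -56, λ₂ = -13.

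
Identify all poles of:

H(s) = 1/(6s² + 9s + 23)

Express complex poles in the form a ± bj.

Discriminant = 9² - 4×6×23 = 81 - 552 = -471 < 0, so the poles are a complex conjugate pair s = (-9 ± j√471)/(2×6). Real part = -9/(2×6) = -9/12 = -0.75; imaginary part = ±√471/(2×6) ≈ 1.8085. Poles: s = -0.75 ± 1.8085j.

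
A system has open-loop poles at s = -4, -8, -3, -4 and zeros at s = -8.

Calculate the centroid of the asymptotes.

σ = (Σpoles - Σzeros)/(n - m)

σ = (Σpoles - Σzeros)/(n - m) = (-19 - (-8))/(4 - 1) = -11/3 = -3.67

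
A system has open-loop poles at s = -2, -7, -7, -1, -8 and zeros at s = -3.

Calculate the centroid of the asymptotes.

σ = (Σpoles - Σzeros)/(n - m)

σ = (Σpoles - Σzeros)/(n - m) = (-25 - (-3))/(5 - 1) = -22/4 = -5.5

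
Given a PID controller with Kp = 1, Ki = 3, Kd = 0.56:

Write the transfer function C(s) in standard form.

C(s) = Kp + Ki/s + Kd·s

Substituting values: C(s) = 1 + 3/s + 0.56s = (0.56s² + s + 3)/s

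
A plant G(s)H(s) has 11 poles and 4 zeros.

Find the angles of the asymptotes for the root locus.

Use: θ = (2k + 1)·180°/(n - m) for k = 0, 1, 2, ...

n - m = 11 - 4 = 7. Angles: θk = (2k + 1)·180°/7 = 25.71°, 77.14°, 128.57°, 180°, 231.43°, 282.86°, 334.29°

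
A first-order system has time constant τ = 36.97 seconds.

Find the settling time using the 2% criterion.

For first-order system, 2% settling time ≈ 4τ = 4 × 36.97 = 147.88 s.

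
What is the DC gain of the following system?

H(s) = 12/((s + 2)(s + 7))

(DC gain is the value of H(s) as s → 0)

DC gain = H(0) = 12/(2 × 7) = 12/14 = 0.8571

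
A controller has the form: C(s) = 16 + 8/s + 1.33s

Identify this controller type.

This is a Proportional-Integral-Derivative (PID) controller.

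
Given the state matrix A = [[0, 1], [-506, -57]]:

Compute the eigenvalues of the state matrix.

det(A - λI) = λ² - (-57)λ + 506 = (λ - (-11))(λ - (-46)). Eigenvalues: -11, -46.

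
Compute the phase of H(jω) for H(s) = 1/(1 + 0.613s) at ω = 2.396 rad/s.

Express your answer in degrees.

Phase = -arctan(ωτ) = -arctan(2.396 × 0.613) = -55.8°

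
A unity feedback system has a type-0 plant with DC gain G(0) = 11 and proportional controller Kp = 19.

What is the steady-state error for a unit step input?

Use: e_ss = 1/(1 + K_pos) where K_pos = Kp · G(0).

K_pos = Kp · G(0) = 19 × 11 = 209. e_ss = 1/(1 + 209) = 0.0048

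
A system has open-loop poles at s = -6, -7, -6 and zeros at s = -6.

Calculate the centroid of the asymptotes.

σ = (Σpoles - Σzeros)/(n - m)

σ = (Σpoles - Σzeros)/(n - m) = (-19 - (-6))/(3 - 1) = -13/2 = -6.5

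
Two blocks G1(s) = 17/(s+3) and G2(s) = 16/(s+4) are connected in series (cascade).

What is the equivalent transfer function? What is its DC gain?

Series: multiply transfer functions. G_eq = 17/(s+3) × 16/(s+4) = 272/((s+3)(s+4)). DC gain = 272/(3×4) = 22.6667.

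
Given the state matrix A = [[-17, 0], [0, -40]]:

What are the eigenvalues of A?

For diagonal matrix, eigenvalues are diagonal entries: λ₁ = -17, λ₂ = -40.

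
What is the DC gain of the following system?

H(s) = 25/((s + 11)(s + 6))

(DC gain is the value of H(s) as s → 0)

DC gain = H(0) = 25/(11 × 6) = 25/66 = 0.3788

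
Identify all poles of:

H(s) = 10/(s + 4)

Pole is where denominator = 0: s + 4 = 0, so s = -4.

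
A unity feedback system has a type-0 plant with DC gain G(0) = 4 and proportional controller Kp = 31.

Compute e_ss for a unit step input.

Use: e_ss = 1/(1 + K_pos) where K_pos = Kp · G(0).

K_pos = Kp · G(0) = 31 × 4 = 124. e_ss = 1/(1 + 124) = 0.008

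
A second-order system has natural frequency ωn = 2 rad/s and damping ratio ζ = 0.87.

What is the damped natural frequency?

ωd = ωn√(1 - ζ²) = 2√(1 - 0.87²) = 0.99 rad/s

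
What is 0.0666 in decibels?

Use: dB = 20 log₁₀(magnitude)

dB = 20 log₁₀(0.0666) = -23.5 dB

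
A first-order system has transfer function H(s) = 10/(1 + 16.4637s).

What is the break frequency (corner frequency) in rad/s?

Corner frequency = 1/τ = 1/16.4637 = 0.061 rad/s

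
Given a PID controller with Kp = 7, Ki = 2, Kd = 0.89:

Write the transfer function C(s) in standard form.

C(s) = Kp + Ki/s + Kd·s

Substituting values: C(s) = 7 + 2/s + 0.89s = (0.89s² + 7s + 2)/s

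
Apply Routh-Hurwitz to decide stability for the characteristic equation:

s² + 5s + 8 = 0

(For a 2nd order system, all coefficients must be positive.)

Coefficients: 1, 5, 8. All positive, so system is stable.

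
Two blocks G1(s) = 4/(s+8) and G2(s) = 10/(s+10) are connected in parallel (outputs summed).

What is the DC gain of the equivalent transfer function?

Parallel: G_eq = G1 + G2. DC gain = G1(0) + G2(0) = 4/8 + 10/10 = 0.5 + 1 = 1.5.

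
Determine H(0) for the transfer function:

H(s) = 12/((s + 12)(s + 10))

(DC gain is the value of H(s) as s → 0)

DC gain = H(0) = 12/(12 × 10) = 12/120 = 0.1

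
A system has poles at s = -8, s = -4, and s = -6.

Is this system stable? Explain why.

All poles are in the left half-plane. System is stable.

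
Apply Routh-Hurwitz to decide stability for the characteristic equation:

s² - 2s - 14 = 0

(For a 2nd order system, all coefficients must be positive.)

Coefficients: 1, -2, -14. b=-2, c=-14 not positive, so system is unstable.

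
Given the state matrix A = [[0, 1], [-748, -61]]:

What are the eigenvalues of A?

det(A - λI) = λ² - (-61)λ + 748 = (λ - (-44))(λ - (-17)). Eigenvalues: -44, -17.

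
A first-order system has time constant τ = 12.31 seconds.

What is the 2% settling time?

For first-order system, 2% settling time ≈ 4τ = 4 × 12.31 = 49.24 s.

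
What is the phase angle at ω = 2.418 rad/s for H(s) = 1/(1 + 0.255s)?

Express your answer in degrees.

Phase = -arctan(ωτ) = -arctan(2.418 × 0.255) = -31.7°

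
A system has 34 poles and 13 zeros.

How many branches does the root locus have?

Root locus has n branches where n = number of poles = 34.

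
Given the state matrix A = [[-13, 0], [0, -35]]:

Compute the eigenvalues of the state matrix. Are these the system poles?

For diagonal matrix, eigenvalues are diagonal entries: λ₁ = -13, λ₂ = -35. Eigenvalues of A = system poles.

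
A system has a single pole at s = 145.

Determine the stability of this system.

Pole at s = 145 is in the right half-plane. Unstable.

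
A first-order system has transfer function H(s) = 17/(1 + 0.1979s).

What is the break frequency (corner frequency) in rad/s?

Corner frequency = 1/τ = 1/0.1979 = 5.053 rad/s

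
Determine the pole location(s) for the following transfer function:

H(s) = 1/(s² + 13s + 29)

Discriminant = 13² - 4×1×29 = 169 - 116 = 53 > 0, so two distinct real poles. Using quadratic formula: s = (-13 ± √53)/(2×1) = (-13 ± √53)/2, with √53 ≈ 7.2801. s₁ ≈ -2.8599, s₂ ≈ -10.1401. Poles: s₁ = -2.8599, s₂ = -10.1401.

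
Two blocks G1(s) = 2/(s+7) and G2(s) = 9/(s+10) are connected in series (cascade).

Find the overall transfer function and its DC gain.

Series: multiply transfer functions. G_eq = 2/(s+7) × 9/(s+10) = 18/((s+7)(s+10)). DC gain = 18/(7×10) = 0.2571.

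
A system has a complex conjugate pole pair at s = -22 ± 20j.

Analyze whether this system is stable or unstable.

Real part of poles is -22 (< 0, left half-plane). Stable.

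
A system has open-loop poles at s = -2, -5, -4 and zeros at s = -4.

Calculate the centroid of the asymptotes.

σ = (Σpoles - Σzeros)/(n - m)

σ = (Σpoles - Σzeros)/(n - m) = (-11 - (-4))/(3 - 1) = -7/2 = -3.5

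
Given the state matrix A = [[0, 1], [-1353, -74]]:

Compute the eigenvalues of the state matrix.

det(A - λI) = λ² - (-74)λ + 1353 = (λ - (-41))(λ - (-33)). Eigenvalues: -41, -33.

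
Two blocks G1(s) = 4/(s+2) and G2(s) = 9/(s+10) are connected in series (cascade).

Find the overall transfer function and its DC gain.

Series: multiply transfer functions. G_eq = 4/(s+2) × 9/(s+10) = 36/((s+2)(s+10)). DC gain = 36/(2×10) = 1.8.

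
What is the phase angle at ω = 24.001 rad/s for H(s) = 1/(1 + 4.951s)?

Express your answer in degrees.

Phase = -arctan(ωτ) = -arctan(24.001 × 4.951) = -89.5°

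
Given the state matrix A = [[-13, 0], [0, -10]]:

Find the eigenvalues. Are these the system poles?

For diagonal matrix, eigenvalues are diagonal entries: λ₁ = -13, λ₂ = -10. Eigenvalues of A = system poles.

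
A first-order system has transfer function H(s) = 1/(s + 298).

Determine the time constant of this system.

For H(s) = 1/(s + 1/τ), the pole is at -1/τ = -298, so τ = 1/298 = 0.0034 s.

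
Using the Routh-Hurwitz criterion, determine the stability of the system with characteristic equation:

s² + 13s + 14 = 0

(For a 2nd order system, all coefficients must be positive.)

Coefficients: 1, 13, 14. All positive, so system is stable.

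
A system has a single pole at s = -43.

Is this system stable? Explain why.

Pole at s = -43 is in the left half-plane. Stable.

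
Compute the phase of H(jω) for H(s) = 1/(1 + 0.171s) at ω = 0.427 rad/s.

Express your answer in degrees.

Phase = -arctan(ωτ) = -arctan(0.427 × 0.171) = -4.2°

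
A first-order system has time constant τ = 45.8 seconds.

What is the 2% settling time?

For first-order system, 2% settling time ≈ 4τ = 4 × 45.8 = 183.2 s.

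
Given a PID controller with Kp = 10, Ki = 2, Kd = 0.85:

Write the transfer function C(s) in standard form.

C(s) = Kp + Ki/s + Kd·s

Substituting values: C(s) = 10 + 2/s + 0.85s = (0.85s² + 10s + 2)/s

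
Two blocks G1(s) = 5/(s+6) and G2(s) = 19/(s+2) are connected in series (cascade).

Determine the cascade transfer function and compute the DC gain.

Series: multiply transfer functions. G_eq = 5/(s+6) × 19/(s+2) = 95/((s+6)(s+2)). DC gain = 95/(6×2) = 7.9167.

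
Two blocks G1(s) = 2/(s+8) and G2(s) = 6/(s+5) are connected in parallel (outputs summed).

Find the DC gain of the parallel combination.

Parallel: G_eq = G1 + G2. DC gain = G1(0) + G2(0) = 2/8 + 6/5 = 0.25 + 1.2 = 1.45.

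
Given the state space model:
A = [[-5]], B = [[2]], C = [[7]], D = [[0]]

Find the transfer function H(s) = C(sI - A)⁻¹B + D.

(sI - A)⁻¹ = 1/(s + 5). H(s) = 7 × 2/(s + 5) + 0 = 14/(s + 5).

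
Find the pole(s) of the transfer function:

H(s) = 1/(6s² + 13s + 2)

Discriminant = 13² - 4×6×2 = 169 - 48 = 121 > 0, so two distinct real poles. Using quadratic formula: s = (-13 ± √121)/(2×6) = (-13 ± √121)/12, with √121 = 11. s₁ = -2/12 ≈ -0.1667, s₂ = -24/12 = -2. Poles: s₁ = -0.1667, s₂ = -2.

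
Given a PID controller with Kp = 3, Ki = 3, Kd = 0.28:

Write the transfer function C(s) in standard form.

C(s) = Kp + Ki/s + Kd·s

Substituting values: C(s) = 3 + 3/s + 0.28s = (0.28s² + 3s + 3)/s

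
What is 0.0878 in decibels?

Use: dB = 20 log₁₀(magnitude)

dB = 20 log₁₀(0.0878) = -21.1 dB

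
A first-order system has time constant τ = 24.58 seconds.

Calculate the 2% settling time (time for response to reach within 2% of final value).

For first-order system, 2% settling time ≈ 4τ = 4 × 24.58 = 98.32 s.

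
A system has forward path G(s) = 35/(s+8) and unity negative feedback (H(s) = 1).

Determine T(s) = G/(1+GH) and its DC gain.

T(s) = G/(1+GH) = [35/(s+8)] / [1 + 35/(s+8)] = 35/(s+8+35) = 35/(s+43). DC gain = 35/43 = 0.8140.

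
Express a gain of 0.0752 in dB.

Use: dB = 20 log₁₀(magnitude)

dB = 20 log₁₀(0.0752) = -22.5 dB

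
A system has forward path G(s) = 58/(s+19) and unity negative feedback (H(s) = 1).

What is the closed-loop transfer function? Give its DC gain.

T(s) = G/(1+GH) = [58/(s+19)] / [1 + 58/(s+19)] = 58/(s+19+58) = 58/(s+77). DC gain = 58/77 = 0.7532.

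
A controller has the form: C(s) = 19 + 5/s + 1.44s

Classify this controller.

This is a Proportional-Integral-Derivative (PID) controller.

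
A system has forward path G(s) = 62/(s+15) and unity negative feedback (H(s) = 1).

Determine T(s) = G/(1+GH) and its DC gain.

T(s) = G/(1+GH) = [62/(s+15)] / [1 + 62/(s+15)] = 62/(s+15+62) = 62/(s+77). DC gain = 62/77 = 0.8052.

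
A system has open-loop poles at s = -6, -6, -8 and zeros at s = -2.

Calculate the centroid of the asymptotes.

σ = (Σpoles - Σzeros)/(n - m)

σ = (Σpoles - Σzeros)/(n - m) = (-20 - (-2))/(3 - 1) = -18/2 = -9.0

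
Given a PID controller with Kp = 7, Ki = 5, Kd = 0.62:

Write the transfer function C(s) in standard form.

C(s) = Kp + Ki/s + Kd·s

Substituting values: C(s) = 7 + 5/s + 0.62s = (0.62s² + 7s + 5)/s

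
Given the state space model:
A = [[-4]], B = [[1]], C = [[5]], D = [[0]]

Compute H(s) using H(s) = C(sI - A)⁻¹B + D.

(sI - A)⁻¹ = 1/(s + 4). H(s) = 5 × 1/(s + 4) + 0 = 5/(s + 4).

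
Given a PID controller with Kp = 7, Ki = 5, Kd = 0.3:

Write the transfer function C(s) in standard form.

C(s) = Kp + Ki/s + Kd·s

Substituting values: C(s) = 7 + 5/s + 0.3s = (0.3s² + 7s + 5)/s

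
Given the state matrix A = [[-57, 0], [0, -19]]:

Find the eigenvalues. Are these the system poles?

For diagonal matrix, eigenvalues are diagonal entries: λ₁ = -57, λ₂ = -19. Eigenvalues of A = system poles.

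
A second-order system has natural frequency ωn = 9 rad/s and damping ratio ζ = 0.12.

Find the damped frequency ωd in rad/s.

ωd = ωn√(1 - ζ²) = 9√(1 - 0.12²) = 8.93 rad/s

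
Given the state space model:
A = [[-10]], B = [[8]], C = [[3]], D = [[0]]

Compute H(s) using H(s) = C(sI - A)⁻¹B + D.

(sI - A)⁻¹ = 1/(s + 10). H(s) = 3 × 8/(s + 10) + 0 = 24/(s + 10).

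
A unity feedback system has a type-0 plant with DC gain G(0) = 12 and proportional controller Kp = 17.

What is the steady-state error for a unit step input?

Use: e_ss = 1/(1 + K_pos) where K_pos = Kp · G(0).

K_pos = Kp · G(0) = 17 × 12 = 204. e_ss = 1/(1 + 204) = 0.0049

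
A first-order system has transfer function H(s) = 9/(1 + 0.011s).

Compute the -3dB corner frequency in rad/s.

Corner frequency = 1/τ = 1/0.011 = 90.909 rad/s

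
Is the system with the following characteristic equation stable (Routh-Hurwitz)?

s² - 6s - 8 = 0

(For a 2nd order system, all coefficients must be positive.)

Coefficients: 1, -6, -8. b=-6, c=-8 not positive, so system is unstable.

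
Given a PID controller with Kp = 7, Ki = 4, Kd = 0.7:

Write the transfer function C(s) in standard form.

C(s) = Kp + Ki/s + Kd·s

Substituting values: C(s) = 7 + 4/s + 0.7s = (0.7s² + 7s + 4)/s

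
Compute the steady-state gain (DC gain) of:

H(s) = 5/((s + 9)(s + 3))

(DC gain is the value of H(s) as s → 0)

DC gain = H(0) = 5/(9 × 3) = 5/27 = 0.1852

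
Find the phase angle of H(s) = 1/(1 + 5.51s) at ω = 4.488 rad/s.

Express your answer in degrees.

Phase = -arctan(ωτ) = -arctan(4.488 × 5.51) = -87.7°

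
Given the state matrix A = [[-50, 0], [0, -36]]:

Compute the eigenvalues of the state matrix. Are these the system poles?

For diagonal matrix, eigenvalues are diagonal entries: λ₁ = -50, λ₂ = -36. Eigenvalues of A = system poles.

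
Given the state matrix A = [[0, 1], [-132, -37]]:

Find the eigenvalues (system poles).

det(A - λI) = λ² - (-37)λ + 132 = (λ - (-33))(λ - (-4)). Eigenvalues: -33, -4.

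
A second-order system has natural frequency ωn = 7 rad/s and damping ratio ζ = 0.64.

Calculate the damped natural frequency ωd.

ωd = ωn√(1 - ζ²) = 7√(1 - 0.64²) = 5.38 rad/s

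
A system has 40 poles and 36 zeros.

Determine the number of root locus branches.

Root locus has n branches where n = number of poles = 40.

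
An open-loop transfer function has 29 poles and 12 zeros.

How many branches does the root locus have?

Root locus has n branches where n = number of poles = 29.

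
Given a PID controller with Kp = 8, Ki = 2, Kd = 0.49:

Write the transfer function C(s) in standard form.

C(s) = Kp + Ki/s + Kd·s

Substituting values: C(s) = 8 + 2/s + 0.49s = (0.49s² + 8s + 2)/s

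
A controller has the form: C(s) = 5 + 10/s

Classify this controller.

This is a Proportional-Integral (PI) controller.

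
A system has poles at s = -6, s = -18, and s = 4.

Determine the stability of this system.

Pole(s) at s = 4 are not in the left half-plane. System is unstable.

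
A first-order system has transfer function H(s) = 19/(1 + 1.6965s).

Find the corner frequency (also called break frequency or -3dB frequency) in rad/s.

Corner frequency = 1/τ = 1/1.6965 = 0.589 rad/s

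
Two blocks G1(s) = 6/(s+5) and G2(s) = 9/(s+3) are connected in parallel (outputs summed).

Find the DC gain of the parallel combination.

Parallel: G_eq = G1 + G2. DC gain = G1(0) + G2(0) = 6/5 + 9/3 = 1.2 + 3 = 4.2.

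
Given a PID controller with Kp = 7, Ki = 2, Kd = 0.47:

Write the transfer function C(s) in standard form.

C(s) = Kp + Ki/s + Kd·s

Substituting values: C(s) = 7 + 2/s + 0.47s = (0.47s² + 7s + 2)/s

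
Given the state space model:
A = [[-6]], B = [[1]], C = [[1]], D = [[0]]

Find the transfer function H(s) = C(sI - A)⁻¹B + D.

(sI - A)⁻¹ = 1/(s + 6). H(s) = 1 × 1/(s + 6) + 0 = 1/(s + 6).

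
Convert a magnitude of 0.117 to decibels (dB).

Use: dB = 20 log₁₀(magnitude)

dB = 20 log₁₀(0.117) = -18.6 dB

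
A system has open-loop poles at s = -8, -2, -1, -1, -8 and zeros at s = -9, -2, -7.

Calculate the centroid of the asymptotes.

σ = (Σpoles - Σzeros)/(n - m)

σ = (Σpoles - Σzeros)/(n - m) = (-20 - (-18))/(5 - 3) = -2/2 = -1.0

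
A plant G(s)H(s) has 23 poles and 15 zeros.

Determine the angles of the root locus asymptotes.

n - m = 23 - 15 = 8. Angles: θk = (2k + 1)·180°/8 = 22.5°, 67.5°, 112.5°, 157.5°, 202.5°, 247.5°, 292.5°, 337.5°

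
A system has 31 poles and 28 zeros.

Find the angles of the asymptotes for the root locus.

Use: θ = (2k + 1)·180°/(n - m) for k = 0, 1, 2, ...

n - m = 31 - 28 = 3. Angles: θk = (2k + 1)·180°/3 = 60°, 180°, 300°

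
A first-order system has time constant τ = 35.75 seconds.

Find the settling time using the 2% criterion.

For first-order system, 2% settling time ≈ 4τ = 4 × 35.75 = 143.0 s.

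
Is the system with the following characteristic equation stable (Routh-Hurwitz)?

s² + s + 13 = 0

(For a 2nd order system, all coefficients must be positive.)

Coefficients: 1, 1, 13. All positive, so system is stable.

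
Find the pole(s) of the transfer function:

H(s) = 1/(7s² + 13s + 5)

Discriminant = 13² - 4×7×5 = 169 - 140 = 29 > 0, so two distinct real poles. Using quadratic formula: s = (-13 ± √29)/(2×7) = (-13 ± √29)/14, with √29 ≈ 5.3852. s₁ ≈ -0.5439, s₂ ≈ -1.3132. Poles: s₁ = -0.5439, s₂ = -1.3132.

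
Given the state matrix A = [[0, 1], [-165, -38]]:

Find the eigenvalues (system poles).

det(A - λI) = λ² - (-38)λ + 165 = (λ - (-33))(λ - (-5)). Eigenvalues: -33, -5.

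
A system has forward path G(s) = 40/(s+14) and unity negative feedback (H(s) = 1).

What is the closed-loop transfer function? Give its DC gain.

T(s) = G/(1+GH) = [40/(s+14)] / [1 + 40/(s+14)] = 40/(s+14+40) = 40/(s+54). DC gain = 40/54 = 0.7407.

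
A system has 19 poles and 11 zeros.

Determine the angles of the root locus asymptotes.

n - m = 19 - 11 = 8. Angles: θk = (2k + 1)·180°/8 = 22.5°, 67.5°, 112.5°, 157.5°, 202.5°, 247.5°, 292.5°, 337.5°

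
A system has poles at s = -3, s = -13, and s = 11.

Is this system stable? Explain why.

Pole(s) at s = 11 are not in the left half-plane. System is unstable.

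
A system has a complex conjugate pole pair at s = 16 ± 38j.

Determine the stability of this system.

Real part of poles is 16 (> 0, right half-plane). Unstable.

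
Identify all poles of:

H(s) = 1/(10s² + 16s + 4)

Discriminant = 16² - 4×10×4 = 256 - 160 = 96 > 0, so two distinct real poles. Using quadratic formula: s = (-16 ± √96)/(2×10) = (-16 ± √96)/20, with √96 ≈ 9.7980. s₁ ≈ -0.3101, s₂ ≈ -1.2899. Poles: s₁ = -0.3101, s₂ = -1.2899.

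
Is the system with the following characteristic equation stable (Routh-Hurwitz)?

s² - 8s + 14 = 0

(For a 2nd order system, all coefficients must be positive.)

Coefficients: 1, -8, 14. b=-8 not positive, so system is unstable.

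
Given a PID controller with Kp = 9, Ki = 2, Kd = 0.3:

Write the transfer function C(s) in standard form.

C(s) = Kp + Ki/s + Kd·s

Substituting values: C(s) = 9 + 2/s + 0.3s = (0.3s² + 9s + 2)/s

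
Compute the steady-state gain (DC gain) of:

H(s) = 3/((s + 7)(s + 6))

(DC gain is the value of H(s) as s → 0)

DC gain = H(0) = 3/(7 × 6) = 3/42 = 0.0714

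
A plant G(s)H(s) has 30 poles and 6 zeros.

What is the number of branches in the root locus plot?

Root locus has n branches where n = number of poles = 30.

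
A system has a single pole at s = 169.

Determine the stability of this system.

Pole at s = 169 is in the right half-plane. Unstable.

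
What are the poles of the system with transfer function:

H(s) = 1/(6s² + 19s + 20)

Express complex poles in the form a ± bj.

Discriminant = 19² - 4×6×20 = 361 - 480 = -119 < 0, so the poles are a complex conjugate pair s = (-19 ± j√119)/(2×6). Real part = -19/(2×6) = -19/12 ≈ -1.5833; imaginary part = ±√119/(2×6) ≈ 0.9091. Poles: s = -1.5833 ± 0.9091j.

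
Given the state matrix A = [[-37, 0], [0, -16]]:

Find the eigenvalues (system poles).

For diagonal matrix, eigenvalues are diagonal entries: λ₁ = -37, λ₂ = -16.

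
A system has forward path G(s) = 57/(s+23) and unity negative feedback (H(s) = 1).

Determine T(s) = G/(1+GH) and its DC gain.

T(s) = G/(1+GH) = [57/(s+23)] / [1 + 57/(s+23)] = 57/(s+23+57) = 57/(s+80). DC gain = 57/80 = 0.7125.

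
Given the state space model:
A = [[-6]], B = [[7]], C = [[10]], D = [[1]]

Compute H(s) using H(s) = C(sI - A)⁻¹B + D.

(sI - A)⁻¹ = 1/(s + 6). H(s) = 10×7/(s + 6) + 1 = (s + 76)/(s + 6).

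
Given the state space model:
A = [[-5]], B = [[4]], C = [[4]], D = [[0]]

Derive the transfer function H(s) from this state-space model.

(sI - A)⁻¹ = 1/(s + 5). H(s) = 4 × 4/(s + 5) + 0 = 16/(s + 5).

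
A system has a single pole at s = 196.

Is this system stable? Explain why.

Pole at s = 196 is in the right half-plane. Unstable.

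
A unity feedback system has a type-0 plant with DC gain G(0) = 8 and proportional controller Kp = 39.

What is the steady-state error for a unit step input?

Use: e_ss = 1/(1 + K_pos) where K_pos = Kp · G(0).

K_pos = Kp · G(0) = 39 × 8 = 312. e_ss = 1/(1 + 312) = 0.0032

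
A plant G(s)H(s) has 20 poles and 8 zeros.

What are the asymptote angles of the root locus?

n - m = 20 - 8 = 12. Angles: θk = (2k + 1)·180°/12 = 15°, 45°, 75°, 105°, 135°, 165°, 195°, 225°, 255°, 285°, 315°, 345°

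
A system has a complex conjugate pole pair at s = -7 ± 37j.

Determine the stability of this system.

Real part of poles is -7 (< 0, left half-plane). Stable.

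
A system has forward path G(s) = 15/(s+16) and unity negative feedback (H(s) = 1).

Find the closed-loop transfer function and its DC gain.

T(s) = G/(1+GH) = [15/(s+16)] / [1 + 15/(s+16)] = 15/(s+16+15) = 15/(s+31). DC gain = 15/31 = 0.4839.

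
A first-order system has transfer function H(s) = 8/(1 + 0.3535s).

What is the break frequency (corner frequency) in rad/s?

Corner frequency = 1/τ = 1/0.3535 = 2.829 rad/s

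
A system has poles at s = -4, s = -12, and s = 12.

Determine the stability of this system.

Pole(s) at s = 12 are not in the left half-plane. System is unstable.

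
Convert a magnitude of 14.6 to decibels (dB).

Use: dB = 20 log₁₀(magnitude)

dB = 20 log₁₀(14.6) = 23.3 dB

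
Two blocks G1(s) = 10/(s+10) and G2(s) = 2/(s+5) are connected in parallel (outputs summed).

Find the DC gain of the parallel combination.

Parallel: G_eq = G1 + G2. DC gain = G1(0) + G2(0) = 10/10 + 2/5 = 1 + 0.4 = 1.4.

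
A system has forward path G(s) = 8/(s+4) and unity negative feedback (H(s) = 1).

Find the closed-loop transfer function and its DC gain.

T(s) = G/(1+GH) = [8/(s+4)] / [1 + 8/(s+4)] = 8/(s+4+8) = 8/(s+12). DC gain = 8/12 = 0.6667.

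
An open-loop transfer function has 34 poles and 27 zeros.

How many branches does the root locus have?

Root locus has n branches where n = number of poles = 34.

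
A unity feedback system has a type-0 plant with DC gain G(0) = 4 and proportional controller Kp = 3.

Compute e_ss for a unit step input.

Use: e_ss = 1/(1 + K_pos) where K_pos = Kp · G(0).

K_pos = Kp · G(0) = 3 × 4 = 12. e_ss = 1/(1 + 12) = 0.0769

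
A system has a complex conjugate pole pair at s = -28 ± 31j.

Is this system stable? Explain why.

Real part of poles is -28 (< 0, left half-plane). Stable.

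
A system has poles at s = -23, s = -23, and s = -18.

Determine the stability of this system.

All poles are in the left half-plane. System is stable.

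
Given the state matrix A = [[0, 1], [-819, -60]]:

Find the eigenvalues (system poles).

det(A - λI) = λ² - (-60)λ + 819 = (λ - (-21))(λ - (-39)). Eigenvalues: -21, -39.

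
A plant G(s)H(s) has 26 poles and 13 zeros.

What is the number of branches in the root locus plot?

Root locus has n branches where n = number of poles = 26.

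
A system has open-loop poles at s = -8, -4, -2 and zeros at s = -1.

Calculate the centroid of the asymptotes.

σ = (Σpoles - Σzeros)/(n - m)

σ = (Σpoles - Σzeros)/(n - m) = (-14 - (-1))/(3 - 1) = -13/2 = -6.5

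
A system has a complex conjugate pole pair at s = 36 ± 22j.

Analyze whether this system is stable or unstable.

Real part of poles is 36 (> 0, right half-plane). Unstable.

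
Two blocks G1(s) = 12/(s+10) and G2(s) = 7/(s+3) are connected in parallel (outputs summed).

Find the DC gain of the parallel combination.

Parallel: G_eq = G1 + G2. DC gain = G1(0) + G2(0) = 12/10 + 7/3 = 1.2 + 2.3333 = 3.5333.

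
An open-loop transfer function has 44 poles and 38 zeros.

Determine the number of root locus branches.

Root locus has n branches where n = number of poles = 44.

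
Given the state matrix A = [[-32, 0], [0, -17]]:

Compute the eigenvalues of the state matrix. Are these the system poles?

For diagonal matrix, eigenvalues are diagonal entries: λ₁ = -32, λ₂ = -17. Eigenvalues of A = system poles.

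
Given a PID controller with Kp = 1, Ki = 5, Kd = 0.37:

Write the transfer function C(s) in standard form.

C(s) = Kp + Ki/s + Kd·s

Substituting values: C(s) = 1 + 5/s + 0.37s = (0.37s² + s + 5)/s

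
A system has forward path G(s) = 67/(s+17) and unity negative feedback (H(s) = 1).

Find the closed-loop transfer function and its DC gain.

T(s) = G/(1+GH) = [67/(s+17)] / [1 + 67/(s+17)] = 67/(s+17+67) = 67/(s+84). DC gain = 67/84 = 0.7976.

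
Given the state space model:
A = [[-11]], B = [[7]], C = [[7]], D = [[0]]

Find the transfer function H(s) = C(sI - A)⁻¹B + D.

(sI - A)⁻¹ = 1/(s + 11). H(s) = 7 × 7/(s + 11) + 0 = 49/(s + 11).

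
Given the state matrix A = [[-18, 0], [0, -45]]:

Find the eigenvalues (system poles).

For diagonal matrix, eigenvalues are diagonal entries: λ₁ = -18, λ₂ = -45.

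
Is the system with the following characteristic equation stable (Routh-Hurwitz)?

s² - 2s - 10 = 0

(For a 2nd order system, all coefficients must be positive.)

Coefficients: 1, -2, -10. b=-2, c=-10 not positive, so system is unstable.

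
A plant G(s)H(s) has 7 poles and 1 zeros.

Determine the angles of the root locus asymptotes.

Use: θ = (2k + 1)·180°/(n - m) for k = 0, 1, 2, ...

n - m = 7 - 1 = 6. Angles: θk = (2k + 1)·180°/6 = 30°, 90°, 150°, 210°, 270°, 330°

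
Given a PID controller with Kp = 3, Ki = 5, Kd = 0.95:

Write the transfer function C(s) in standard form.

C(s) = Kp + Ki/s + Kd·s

Substituting values: C(s) = 3 + 5/s + 0.95s = (0.95s² + 3s + 5)/s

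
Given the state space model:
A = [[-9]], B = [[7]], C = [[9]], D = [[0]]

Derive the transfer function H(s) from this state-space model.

(sI - A)⁻¹ = 1/(s + 9). H(s) = 9 × 7/(s + 9) + 0 = 63/(s + 9).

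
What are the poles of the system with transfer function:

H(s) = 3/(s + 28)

Pole is where denominator = 0: s + 28 = 0, so s = -28.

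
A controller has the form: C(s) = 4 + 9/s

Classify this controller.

This is a Proportional-Integral (PI) controller.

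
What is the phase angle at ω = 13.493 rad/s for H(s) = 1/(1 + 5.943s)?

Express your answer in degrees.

Phase = -arctan(ωτ) = -arctan(13.493 × 5.943) = -89.3°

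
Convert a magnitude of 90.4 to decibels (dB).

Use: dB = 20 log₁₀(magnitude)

dB = 20 log₁₀(90.4) = 39.1 dB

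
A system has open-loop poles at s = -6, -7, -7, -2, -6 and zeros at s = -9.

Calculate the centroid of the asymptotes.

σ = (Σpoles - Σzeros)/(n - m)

σ = (Σpoles - Σzeros)/(n - m) = (-28 - (-9))/(5 - 1) = -19/4 = -4.75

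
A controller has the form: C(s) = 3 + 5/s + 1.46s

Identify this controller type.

This is a Proportional-Integral-Derivative (PID) controller.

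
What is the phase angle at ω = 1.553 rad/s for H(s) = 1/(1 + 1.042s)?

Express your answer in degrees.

Phase = -arctan(ωτ) = -arctan(1.553 × 1.042) = -58.3°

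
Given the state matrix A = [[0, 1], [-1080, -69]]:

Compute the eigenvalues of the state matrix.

det(A - λI) = λ² - (-69)λ + 1080 = (λ - (-24))(λ - (-45)). Eigenvalues: -24, -45.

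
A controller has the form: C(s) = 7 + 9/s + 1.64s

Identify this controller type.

This is a Proportional-Integral-Derivative (PID) controller.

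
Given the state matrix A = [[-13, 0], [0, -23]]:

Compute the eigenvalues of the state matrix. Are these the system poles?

For diagonal matrix, eigenvalues are diagonal entries: λ₁ = -13, λ₂ = -23. Eigenvalues of A = system poles.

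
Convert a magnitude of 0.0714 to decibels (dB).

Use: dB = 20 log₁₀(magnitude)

dB = 20 log₁₀(0.0714) = -22.9 dB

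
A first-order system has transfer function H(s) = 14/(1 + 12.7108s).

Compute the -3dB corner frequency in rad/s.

Corner frequency = 1/τ = 1/12.7108 = 0.079 rad/s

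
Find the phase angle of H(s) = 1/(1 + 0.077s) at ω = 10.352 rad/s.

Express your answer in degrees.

Phase = -arctan(ωτ) = -arctan(10.352 × 0.077) = -38.6°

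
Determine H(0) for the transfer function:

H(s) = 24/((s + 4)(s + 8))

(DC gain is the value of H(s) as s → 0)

DC gain = H(0) = 24/(4 × 8) = 24/32 = 0.75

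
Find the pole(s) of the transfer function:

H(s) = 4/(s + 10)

Pole is where denominator = 0: s + 10 = 0, so s = -10.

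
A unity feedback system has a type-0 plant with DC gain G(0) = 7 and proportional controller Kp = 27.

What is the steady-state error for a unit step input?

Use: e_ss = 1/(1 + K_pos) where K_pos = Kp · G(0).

K_pos = Kp · G(0) = 27 × 7 = 189. e_ss = 1/(1 + 189) = 0.0053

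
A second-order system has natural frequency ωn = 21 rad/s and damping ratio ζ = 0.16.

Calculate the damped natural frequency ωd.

ωd = ωn√(1 - ζ²) = 21√(1 - 0.16²) = 20.73 rad/s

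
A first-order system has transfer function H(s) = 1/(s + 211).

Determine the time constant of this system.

For H(s) = 1/(s + 1/τ), the pole is at -1/τ = -211, so τ = 1/211 = 0.0047 s.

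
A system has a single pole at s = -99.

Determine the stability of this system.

Pole at s = -99 is in the left half-plane. Stable.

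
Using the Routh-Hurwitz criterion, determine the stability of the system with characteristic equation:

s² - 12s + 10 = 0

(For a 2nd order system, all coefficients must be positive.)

Coefficients: 1, -12, 10. b=-12 not positive, so system is unstable.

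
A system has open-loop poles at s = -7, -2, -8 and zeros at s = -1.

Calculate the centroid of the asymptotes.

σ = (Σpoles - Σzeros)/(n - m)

σ = (Σpoles - Σzeros)/(n - m) = (-17 - (-1))/(3 - 1) = -16/2 = -8.0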